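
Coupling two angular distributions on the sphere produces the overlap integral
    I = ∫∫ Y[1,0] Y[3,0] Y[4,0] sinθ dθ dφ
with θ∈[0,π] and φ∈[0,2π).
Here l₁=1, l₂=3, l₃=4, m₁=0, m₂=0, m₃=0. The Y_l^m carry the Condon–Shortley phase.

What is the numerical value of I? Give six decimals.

Checks pass: Σm=0; 8 even; l₃=4∈[2,4].
(2·1+1)(2·3+1)(2·4+1) = 189
Δ: 0! 2! 6! / 9! → 1/252
sum: t=0:+1/36 = 1/36
3j²(1 3 4; 0 0 0) = Δ·Π!·Σ² = 4/63  (sign +1)
(m-triple is (0,0,0) — same symbol as above.)
combine: 4πI² = 189·4/63·4/63 = 16/21
take √, sign +1: I = 0.24623252

0.246233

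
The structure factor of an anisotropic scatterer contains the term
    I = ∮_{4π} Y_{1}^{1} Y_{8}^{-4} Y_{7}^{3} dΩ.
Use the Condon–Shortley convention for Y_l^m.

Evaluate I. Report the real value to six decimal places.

Checks pass: Σm=0; 16 even; l₃=7∈[7,9].
(2·1+1)(2·8+1)(2·7+1) = 765
Δ: 2! 0! 14! / 17! → 1/2040
sum: t=1:−1/25401600 = -1/25401600
3j²(1 8 7; 0 0 0) = Δ·Π!·Σ² = 8/255  (sign +1)
sum: t=0:+1/174182400 = 1/174182400
3j²(1 8 7; 1 -4 3) = Δ·Π!·Σ² = 11/340  (sign +1)
combine: 4πI² = 765·8/255·11/340 = 66/85
take √, sign +1: I = 0.24857507

0.248575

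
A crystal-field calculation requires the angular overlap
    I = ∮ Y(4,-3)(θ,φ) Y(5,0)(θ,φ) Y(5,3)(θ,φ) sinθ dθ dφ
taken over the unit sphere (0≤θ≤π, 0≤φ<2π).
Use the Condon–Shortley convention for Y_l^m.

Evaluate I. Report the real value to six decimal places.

m-sum 0 ✓  L=14 even ✓  1≤5≤9 ✓
Π(2lᵢ+1) = 9×11×11 = 1089
triangle coeff Δ(4,5,5) = 1/3153150
Σ_t [0,4]: t=0:+1/69120 t=1:−1/1728 t=2:+1/576 t=3:−1/1728 t=4:+1/69120 = 7/11520
(3j)²=2/143 [(4 5 5; 0 0 0)], sign=-1
Σ_t [3,4]: t=3:−1/6912 t=4:+1/17280 = -1/11520
(3j)²=2/143 [(4 5 5; -3 0 3)], sign=-1
⇒ 4πI² = 36/169
I = (+1)√(36/169/(4π)) = 0.13019760

0.130198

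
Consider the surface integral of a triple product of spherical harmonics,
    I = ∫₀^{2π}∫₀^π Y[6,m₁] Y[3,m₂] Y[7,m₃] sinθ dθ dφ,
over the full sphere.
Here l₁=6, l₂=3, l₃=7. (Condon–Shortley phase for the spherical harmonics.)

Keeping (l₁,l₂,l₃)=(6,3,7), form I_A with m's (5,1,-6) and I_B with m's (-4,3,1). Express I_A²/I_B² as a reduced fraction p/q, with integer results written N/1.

1573/10125

l's match ⇒ only the (l;m) 3-j factors differ between A and B.
A: triangle coeff Δ(6,3,7) = 1/2042040; Σ_t [0,1]: t=0:+1/17418240 t=1:−1/21772800 = 1/87091200; (3j)²=11/14280 [(6 3 7; 5 1 -6)], sign=-1
B: triangle coeff Δ(6,3,7) = 1/2042040; Σ_t [2,2]: t=2:+1/3870720 = 1/3870720; (3j)²=675/136136 [(6 3 7; -4 3 1)], sign=+1
I_A²/I_B² = (11/14280)/(675/136136) = 1573/10125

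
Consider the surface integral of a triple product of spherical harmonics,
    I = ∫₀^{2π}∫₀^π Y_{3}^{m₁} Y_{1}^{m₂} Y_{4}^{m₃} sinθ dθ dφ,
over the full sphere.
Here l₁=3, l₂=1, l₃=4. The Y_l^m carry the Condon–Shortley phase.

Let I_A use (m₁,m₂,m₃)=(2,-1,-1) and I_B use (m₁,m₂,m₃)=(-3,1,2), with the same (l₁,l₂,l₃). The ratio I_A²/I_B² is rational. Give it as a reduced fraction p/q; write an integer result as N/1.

l's match ⇒ only the (l;m) 3-j factors differ between A and B.
A: triangle coeff Δ(3,1,4) = 1/252; Σ_t [0,0]: t=0:+1/240 = 1/240; (3j)²=1/84 [(3 1 4; 2 -1 -1)], sign=-1
B: triangle coeff Δ(3,1,4) = 1/252; Σ_t [0,0]: t=0:+1/1440 = 1/1440; (3j)²=1/252 [(3 1 4; -3 1 2)], sign=+1
I_A²/I_B² = (1/84)/(1/252) = 3/1

3/1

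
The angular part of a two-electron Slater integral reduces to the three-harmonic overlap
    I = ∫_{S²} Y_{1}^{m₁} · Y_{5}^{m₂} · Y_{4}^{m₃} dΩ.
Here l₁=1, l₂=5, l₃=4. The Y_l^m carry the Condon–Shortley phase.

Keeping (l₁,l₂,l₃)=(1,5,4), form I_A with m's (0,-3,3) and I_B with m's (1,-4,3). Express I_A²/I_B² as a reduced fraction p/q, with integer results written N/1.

4/9

Shared (l₁,l₂,l₃)=(1,5,4): N and (l;000)² cancel in I_A²/I_B².
A: Δ = 2!·0!·8!/11! = 1/495; Racah Σ t=1..1: t=1:−1/5040 = -1/5040; ⇒ 3j(1 5 4; 0 -3 3)² = 16/495, sgn +1
B: Δ = 2!·0!·8!/11! = 1/495; Racah Σ t=0..0: t=0:+1/10080 = 1/10080; ⇒ 3j(1 5 4; 1 -4 3)² = 4/55, sgn -1
I_A²/I_B² = (16/495)/(4/55) = 4/9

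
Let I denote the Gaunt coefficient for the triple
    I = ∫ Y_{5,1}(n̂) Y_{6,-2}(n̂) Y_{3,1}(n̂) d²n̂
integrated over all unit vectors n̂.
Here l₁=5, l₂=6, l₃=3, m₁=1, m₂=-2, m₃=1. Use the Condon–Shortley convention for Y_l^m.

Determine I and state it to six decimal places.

0.134828

Checks pass: Σm=0; 14 even; l₃=3∈[1,11].
(2·5+1)(2·6+1)(2·3+1) = 1001
Δ: 8! 2! 4! / 15! → 1/675675
sum: t=3:−1/8640 t=4:+1/2304 t=5:−1/8640 = 7/34560
3j²(5 6 3; 0 0 0) = Δ·Π!·Σ² = 7/429  (sign -1)
sum: t=2:+1/11520 t=3:−1/4320 t=4:+1/27648 = -1/9216
3j²(5 6 3; 1 -2 1) = Δ·Π!·Σ² = 2/143  (sign -1)
combine: 4πI² = 1001·7/429·2/143 = 98/429
take √, sign +1: I = 0.13482780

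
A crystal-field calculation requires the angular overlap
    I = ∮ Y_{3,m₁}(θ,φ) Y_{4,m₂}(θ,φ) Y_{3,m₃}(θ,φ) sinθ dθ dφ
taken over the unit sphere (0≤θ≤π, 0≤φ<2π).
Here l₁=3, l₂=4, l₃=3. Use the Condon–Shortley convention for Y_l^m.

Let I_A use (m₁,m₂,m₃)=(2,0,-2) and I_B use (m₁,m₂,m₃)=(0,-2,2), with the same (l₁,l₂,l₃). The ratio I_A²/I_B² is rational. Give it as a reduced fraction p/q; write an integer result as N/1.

49/3

l's match ⇒ only the (l;m) 3-j factors differ between A and B.
A: triangle coeff Δ(3,4,3) = 1/34650; Σ_t [0,1]: t=0:+1/576 t=1:−1/72 = -7/576; (3j)²=7/198 [(3 4 3; 2 0 -2)], sign=+1
B: triangle coeff Δ(3,4,3) = 1/34650; Σ_t [1,2]: t=1:−1/72 t=2:+1/96 = -1/288; (3j)²=1/462 [(3 4 3; 0 -2 2)], sign=+1
I_A²/I_B² = (7/198)/(1/462) = 49/3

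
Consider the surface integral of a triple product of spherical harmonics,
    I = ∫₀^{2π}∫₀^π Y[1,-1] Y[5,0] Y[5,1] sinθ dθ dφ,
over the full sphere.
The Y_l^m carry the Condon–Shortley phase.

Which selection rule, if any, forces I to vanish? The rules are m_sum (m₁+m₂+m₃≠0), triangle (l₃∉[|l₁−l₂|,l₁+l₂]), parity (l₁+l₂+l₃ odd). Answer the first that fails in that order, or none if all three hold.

parity

Σmᵢ = 0  ✓
l₃∈[|l₁−l₂|,l₁+l₂]=[4,6], have l₃=5  ✓
Σlᵢ = 11 ⇒ odd  ✗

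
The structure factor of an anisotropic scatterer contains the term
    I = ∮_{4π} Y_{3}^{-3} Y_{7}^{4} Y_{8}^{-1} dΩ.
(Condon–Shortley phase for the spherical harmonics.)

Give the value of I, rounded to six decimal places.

0.096463

m-sum 0 ✓  L=18 even ✓  4≤8≤10 ✓
Π(2lᵢ+1) = 7×15×17 = 1785
triangle coeff Δ(3,7,8) = 1/5290740
Σ_t [0,2]: t=0:+1/7257600 t=1:−1/2073600 t=2:+1/7257600 = -1/4838400
(3j)²=252/20995 [(3 7 8; 0 0 0)], sign=-1
Σ_t [2,2]: t=2:+1/104509440 = 1/104509440
(3j)²=275/50388 [(3 7 8; -3 4 -1)], sign=-1
⇒ 4πI² = 121275/1037153
I = (+1)√(121275/1037153/(4π)) = 0.09646267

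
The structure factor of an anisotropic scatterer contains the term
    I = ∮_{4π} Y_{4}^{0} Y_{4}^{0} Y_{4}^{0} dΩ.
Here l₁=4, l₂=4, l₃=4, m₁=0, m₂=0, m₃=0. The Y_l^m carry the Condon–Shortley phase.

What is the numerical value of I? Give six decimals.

0.136961

Rules hold: Σm=0, L=12 even, 0≤4≤8.
N = 9·9·9 = 729
Δ = 4!·4!·4!/13! = 1/450450
Racah Σ t=0..4: t=0:+1/13824 t=1:−1/216 t=2:+1/64 t=3:−1/216 t=4:+1/13824 = 5/768
⇒ 3j(4 4 4; 0 0 0)² = 18/1001, sgn +1
(m-triple is (0,0,0) — same symbol as above.)
4πI² = N·(3j₀)²·(3jₘ)² = 236196/1002001
I = +1·√(0.235724/4π) = 0.13696111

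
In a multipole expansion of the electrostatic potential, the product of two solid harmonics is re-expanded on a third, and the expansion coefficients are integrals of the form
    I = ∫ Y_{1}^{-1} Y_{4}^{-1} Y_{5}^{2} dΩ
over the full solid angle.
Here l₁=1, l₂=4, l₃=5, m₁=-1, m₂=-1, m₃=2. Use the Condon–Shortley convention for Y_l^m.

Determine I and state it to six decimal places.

m-sum 0 ✓  L=10 even ✓  3≤5≤5 ✓
Π(2lᵢ+1) = 3×9×11 = 297
triangle coeff Δ(1,4,5) = 1/495
Σ_t [0,0]: t=0:+1/576 = 1/576
(3j)²=5/99 [(1 4 5; 0 0 0)], sign=-1
Σ_t [0,0]: t=0:+1/1440 = 1/1440
(3j)²=7/165 [(1 4 5; -1 -1 2)], sign=-1
⇒ 4πI² = 7/11
I = (+1)√(7/11/(4π)) = 0.22503380

0.225034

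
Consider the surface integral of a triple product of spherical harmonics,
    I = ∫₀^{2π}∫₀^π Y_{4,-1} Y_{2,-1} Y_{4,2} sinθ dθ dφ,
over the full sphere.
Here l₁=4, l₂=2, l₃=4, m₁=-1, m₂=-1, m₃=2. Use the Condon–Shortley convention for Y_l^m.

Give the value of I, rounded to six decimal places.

0.127700

Rules hold: Σm=0, L=10 even, 2≤4≤6.
N = 9·5·9 = 405
Δ = 2!·6!·2!/11! = 1/13860
Racah Σ t=0..2: t=0:+1/192 t=1:−1/36 t=2:+1/192 = -5/288
⇒ 3j(4 2 4; 0 0 0)² = 20/693, sgn -1
Racah Σ t=0..1: t=0:+1/240 t=1:−1/96 = -1/160
⇒ 3j(4 2 4; -1 -1 2)² = 27/1540, sgn -1
4πI² = N·(3j₀)²·(3jₘ)² = 1215/5929
I = +1·√(0.204925/4π) = 0.12770047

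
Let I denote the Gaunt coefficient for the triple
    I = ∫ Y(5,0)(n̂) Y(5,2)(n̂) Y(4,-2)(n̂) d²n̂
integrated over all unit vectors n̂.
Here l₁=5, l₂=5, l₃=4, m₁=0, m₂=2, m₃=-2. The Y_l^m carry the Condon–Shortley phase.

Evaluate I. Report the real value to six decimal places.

-0.099440

Rules hold: Σm=0, L=14 even, 0≤4≤10.
N = 11·11·9 = 1089
Δ = 6!·4!·4!/15! = 1/3153150
Racah Σ t=1..5: t=1:−1/69120 t=2:+1/1728 t=3:−1/576 t=4:+1/1728 t=5:−1/69120 = -7/11520
⇒ 3j(5 5 4; 0 0 0)² = 2/143, sgn -1
Racah Σ t=3..5: t=3:−1/3456 t=4:+1/1728 t=5:−1/11520 = 7/34560
⇒ 3j(5 5 4; 0 2 -2)² = 7/858, sgn +1
4πI² = N·(3j₀)²·(3jₘ)² = 21/169
I = -1·√(0.12426/4π) = -0.09944006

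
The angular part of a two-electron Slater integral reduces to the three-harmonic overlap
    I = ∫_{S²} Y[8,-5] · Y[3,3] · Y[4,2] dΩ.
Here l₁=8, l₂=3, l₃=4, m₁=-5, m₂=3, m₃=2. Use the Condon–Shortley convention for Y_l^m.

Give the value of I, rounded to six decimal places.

0.000000

|8−3|≤4≤8+3 violated ⇒ I = 0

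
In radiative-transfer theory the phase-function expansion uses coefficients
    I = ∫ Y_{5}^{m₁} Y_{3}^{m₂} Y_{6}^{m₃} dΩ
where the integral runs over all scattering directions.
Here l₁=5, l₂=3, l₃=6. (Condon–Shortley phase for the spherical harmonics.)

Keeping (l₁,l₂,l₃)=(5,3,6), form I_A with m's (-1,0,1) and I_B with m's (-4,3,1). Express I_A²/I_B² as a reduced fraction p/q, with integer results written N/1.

Shared (l₁,l₂,l₃)=(5,3,6): N and (l;000)² cancel in I_A²/I_B².
A: Δ = 2!·8!·4!/15! = 1/675675; Racah Σ t=0..2: t=0:+1/17280 t=1:−1/2880 t=2:+1/6912 = -1/6912; ⇒ 3j(5 3 6; -1 0 1)² = 5/429, sgn +1
B: Δ = 2!·8!·4!/15! = 1/675675; Racah Σ t=2..2: t=2:+1/241920 = 1/241920; ⇒ 3j(5 3 6; -4 3 1)² = 4/1001, sgn -1
I_A²/I_B² = (5/429)/(4/1001) = 35/12

35/12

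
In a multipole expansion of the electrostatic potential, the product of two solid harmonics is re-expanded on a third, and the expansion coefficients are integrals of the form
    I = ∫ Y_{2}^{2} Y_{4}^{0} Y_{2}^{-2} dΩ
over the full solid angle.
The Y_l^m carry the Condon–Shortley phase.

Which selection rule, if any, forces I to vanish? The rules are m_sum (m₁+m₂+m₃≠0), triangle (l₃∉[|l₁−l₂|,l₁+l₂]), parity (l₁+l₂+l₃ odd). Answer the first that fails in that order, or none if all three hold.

none

azimuthal sum: 2 + 0 − 2 = 0  ✓
2 ≤ 2 ≤ 6 (triangle on l)  ✓
L = 2 + 4 + 2 = 8 (even)  ✓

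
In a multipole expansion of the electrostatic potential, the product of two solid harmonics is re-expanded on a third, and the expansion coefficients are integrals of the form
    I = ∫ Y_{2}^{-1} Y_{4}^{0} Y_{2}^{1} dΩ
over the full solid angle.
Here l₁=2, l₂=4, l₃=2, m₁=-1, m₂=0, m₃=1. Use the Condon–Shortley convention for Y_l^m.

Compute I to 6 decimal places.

0.161197

Rules hold: Σm=0, L=8 even, 2≤2≤6.
N = 5·9·5 = 225
Δ = 4!·0!·4!/9! = 1/630
Racah Σ t=2..2: t=2:+1/16 = 1/16
⇒ 3j(2 4 2; 0 0 0)² = 2/35, sgn +1
Racah Σ t=3..3: t=3:−1/36 = -1/36
⇒ 3j(2 4 2; -1 0 1)² = 8/315, sgn +1
4πI² = N·(3j₀)²·(3jₘ)² = 16/49
I = +1·√(0.326531/4π) = 0.16119702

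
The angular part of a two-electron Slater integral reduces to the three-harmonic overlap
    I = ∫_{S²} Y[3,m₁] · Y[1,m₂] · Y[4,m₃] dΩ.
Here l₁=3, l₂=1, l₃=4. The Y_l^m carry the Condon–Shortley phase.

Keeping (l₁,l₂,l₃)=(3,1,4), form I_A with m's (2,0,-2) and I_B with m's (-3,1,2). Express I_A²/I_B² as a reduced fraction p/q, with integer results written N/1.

12/1

Shared (l₁,l₂,l₃)=(3,1,4): N and (l;000)² cancel in I_A²/I_B².
A: Δ = 0!·6!·2!/9! = 1/252; Racah Σ t=0..0: t=0:+1/120 = 1/120; ⇒ 3j(3 1 4; 2 0 -2)² = 1/21, sgn +1
B: Δ = 0!·6!·2!/9! = 1/252; Racah Σ t=0..0: t=0:+1/1440 = 1/1440; ⇒ 3j(3 1 4; -3 1 2)² = 1/252, sgn +1
I_A²/I_B² = (1/21)/(1/252) = 12/1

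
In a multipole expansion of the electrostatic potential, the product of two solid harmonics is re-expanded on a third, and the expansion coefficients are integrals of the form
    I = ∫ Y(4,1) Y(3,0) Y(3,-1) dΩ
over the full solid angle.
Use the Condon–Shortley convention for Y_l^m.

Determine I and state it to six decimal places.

Checks pass: Σm=0; 10 even; l₃=3∈[1,7].
(2·4+1)(2·3+1)(2·3+1) = 441
Δ: 4! 4! 2! / 11! → 1/34650
sum: t=1:−1/72 t=2:+1/16 t=3:−1/72 = 5/144
3j²(4 3 3; 0 0 0) = Δ·Π!·Σ² = 2/77  (sign -1)
sum: t=1:−1/48 t=2:+1/24 t=3:−1/288 = 5/288
3j²(4 3 3; 1 0 -1) = Δ·Π!·Σ² = 5/462  (sign +1)
combine: 4πI² = 441·2/77·5/462 = 15/121
take √, sign -1: I = -0.09932258

-0.099323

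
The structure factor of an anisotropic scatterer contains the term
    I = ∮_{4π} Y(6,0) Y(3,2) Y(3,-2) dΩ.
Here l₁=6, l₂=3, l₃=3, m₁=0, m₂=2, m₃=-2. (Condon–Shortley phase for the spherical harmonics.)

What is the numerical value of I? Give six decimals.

0.071126

Rules hold: Σm=0, L=12 even, 3≤3≤9.
N = 13·7·7 = 637
Δ = 6!·6!·0!/13! = 1/12012
Racah Σ t=3..3: t=3:−1/1296 = -1/1296
⇒ 3j(6 3 3; 0 0 0)² = 100/3003, sgn +1
Racah Σ t=5..5: t=5:−1/14400 = -1/14400
⇒ 3j(6 3 3; 0 2 -2)² = 3/1001, sgn +1
4πI² = N·(3j₀)²·(3jₘ)² = 100/1573
I = +1·√(0.0635728/4π) = 0.07112638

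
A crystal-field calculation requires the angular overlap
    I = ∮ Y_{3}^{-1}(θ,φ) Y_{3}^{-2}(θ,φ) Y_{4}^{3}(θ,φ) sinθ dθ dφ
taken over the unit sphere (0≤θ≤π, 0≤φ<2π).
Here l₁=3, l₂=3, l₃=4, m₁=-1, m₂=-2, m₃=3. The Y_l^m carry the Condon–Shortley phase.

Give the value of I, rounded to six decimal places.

Checks pass: Σm=0; 10 even; l₃=4∈[0,6].
(2·3+1)(2·3+1)(2·4+1) = 441
Δ: 2! 4! 4! / 11! → 1/34650
sum: t=0:+1/72 t=1:−1/16 t=2:+1/72 = -5/144
3j²(3 3 4; 0 0 0) = Δ·Π!·Σ² = 2/77  (sign -1)
sum: t=0:+1/288 t=1:−1/144 = -1/288
3j²(3 3 4; -1 -2 3) = Δ·Π!·Σ² = 1/99  (sign +1)
combine: 4πI² = 441·2/77·1/99 = 14/121
take √, sign -1: I = -0.09595473

-0.095955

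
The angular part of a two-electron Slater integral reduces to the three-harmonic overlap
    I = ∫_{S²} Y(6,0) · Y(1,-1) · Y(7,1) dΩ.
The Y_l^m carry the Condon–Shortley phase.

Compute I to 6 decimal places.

-0.185147

m-sum 0 ✓  L=14 even ✓  5≤7≤7 ✓
Π(2lᵢ+1) = 13×3×15 = 585
triangle coeff Δ(6,1,7) = 1/1365
Σ_t [0,0]: t=0:+1/518400 = 1/518400
(3j)²=7/195 [(6 1 7; 0 0 0)], sign=-1
Σ_t [0,0]: t=0:+1/1036800 = 1/1036800
(3j)²=4/195 [(6 1 7; 0 -1 1)], sign=+1
⇒ 4πI² = 28/65
I = (-1)√(28/65/(4π)) = -0.18514731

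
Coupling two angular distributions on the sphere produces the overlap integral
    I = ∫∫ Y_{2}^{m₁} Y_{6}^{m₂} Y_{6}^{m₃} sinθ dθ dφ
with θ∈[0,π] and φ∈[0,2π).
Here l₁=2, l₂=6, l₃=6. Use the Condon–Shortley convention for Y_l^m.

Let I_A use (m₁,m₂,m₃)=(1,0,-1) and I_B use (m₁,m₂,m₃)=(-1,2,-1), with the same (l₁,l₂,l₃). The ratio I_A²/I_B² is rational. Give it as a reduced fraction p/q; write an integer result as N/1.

7/60

l's match ⇒ only the (l;m) 3-j factors differ between A and B.
A: triangle coeff Δ(2,6,6) = 1/90090; Σ_t [0,1]: t=0:+1/34560 t=1:−1/28800 = -1/172800; (3j)²=1/1430 [(2 6 6; 1 0 -1)], sign=+1
B: triangle coeff Δ(2,6,6) = 1/90090; Σ_t [1,2]: t=1:−1/60480 t=2:+1/34560 = 1/80640; (3j)²=6/1001 [(2 6 6; -1 2 -1)], sign=-1
I_A²/I_B² = (1/1430)/(6/1001) = 7/60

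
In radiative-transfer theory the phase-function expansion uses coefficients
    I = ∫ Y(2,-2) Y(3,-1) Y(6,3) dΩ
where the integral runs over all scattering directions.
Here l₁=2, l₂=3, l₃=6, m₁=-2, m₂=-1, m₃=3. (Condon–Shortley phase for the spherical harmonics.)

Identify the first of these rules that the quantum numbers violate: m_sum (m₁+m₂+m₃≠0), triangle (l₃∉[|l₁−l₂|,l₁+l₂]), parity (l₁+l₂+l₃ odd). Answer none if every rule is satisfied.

triangle

Σmᵢ = 0  ✓
l₃∈[|l₁−l₂|,l₁+l₂]=[1,5], have l₃=6  ✗
Σlᵢ = 11 ⇒ odd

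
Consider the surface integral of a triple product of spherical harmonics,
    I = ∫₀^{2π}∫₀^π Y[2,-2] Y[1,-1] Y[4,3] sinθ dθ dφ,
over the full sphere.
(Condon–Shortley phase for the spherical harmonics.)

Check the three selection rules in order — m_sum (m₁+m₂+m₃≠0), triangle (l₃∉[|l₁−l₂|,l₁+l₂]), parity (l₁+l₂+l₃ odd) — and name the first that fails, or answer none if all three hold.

triangle

m₁+m₂+m₃ = -2 − 1 + 3 = 0  ✓
triangle: |2−1|=1 ≤ l₃=4 ≤ 2+1=3  ✗
parity: l₁+l₂+l₃ = 7 is odd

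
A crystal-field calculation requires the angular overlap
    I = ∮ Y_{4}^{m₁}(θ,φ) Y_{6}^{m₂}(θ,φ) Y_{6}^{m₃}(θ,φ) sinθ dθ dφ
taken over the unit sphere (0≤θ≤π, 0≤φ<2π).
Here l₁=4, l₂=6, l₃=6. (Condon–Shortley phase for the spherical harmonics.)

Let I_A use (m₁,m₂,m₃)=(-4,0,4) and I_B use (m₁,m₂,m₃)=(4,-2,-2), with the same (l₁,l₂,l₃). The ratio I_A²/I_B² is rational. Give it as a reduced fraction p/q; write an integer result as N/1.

Shared (l₁,l₂,l₃)=(4,6,6): N and (l;000)² cancel in I_A²/I_B².
A: Δ = 4!·4!·8!/17! = 1/15315300; Racah Σ t=4..4: t=4:+1/829440 = 1/829440; ⇒ 3j(4 6 6; -4 0 4)² = 35/2431, sgn +1
B: Δ = 4!·4!·8!/17! = 1/15315300; Racah Σ t=0..0: t=0:+1/331776 = 1/331776; ⇒ 3j(4 6 6; 4 -2 -2)² = 490/21879, sgn +1
I_A²/I_B² = (35/2431)/(490/21879) = 9/14

9/14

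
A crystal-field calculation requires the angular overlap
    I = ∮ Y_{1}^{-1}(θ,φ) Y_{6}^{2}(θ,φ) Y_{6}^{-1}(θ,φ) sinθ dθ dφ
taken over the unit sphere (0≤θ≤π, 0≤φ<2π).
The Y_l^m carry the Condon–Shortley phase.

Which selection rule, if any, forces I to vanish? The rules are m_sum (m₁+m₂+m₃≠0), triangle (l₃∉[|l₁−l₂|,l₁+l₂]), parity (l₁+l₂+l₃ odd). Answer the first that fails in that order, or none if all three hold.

m₁+m₂+m₃ = -1 + 2 − 1 = 0  ✓
triangle: |1−6|=5 ≤ l₃=6 ≤ 1+6=7  ✓
parity: l₁+l₂+l₃ = 13 is odd  ✗

parity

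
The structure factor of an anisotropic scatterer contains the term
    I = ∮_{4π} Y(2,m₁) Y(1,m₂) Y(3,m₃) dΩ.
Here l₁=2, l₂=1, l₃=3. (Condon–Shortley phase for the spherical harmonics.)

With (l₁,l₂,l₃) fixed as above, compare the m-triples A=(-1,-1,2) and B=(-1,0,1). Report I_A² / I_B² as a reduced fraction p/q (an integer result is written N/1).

5/4

Same 2,1,3: normalisation and zero-m 3j drop out of the ratio.
A: Δ: 0! 4! 2! / 7! → 1/105; sum: t=0:+1/12 = 1/12; 3j²(2 1 3; -1 -1 2) = Δ·Π!·Σ² = 2/21  (sign -1)
B: Δ: 0! 4! 2! / 7! → 1/105; sum: t=0:+1/6 = 1/6; 3j²(2 1 3; -1 0 1) = Δ·Π!·Σ² = 8/105  (sign +1)
I_A²/I_B² = (2/21)/(8/105) = 5/4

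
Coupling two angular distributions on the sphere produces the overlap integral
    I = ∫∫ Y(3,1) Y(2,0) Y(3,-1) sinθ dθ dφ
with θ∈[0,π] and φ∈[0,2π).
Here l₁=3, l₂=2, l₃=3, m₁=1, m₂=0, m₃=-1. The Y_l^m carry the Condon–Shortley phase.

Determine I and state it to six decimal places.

-0.126157

Rules hold: Σm=0, L=8 even, 1≤3≤5.
N = 7·5·7 = 245
Δ = 2!·4!·2!/9! = 1/3780
Racah Σ t=0..2: t=0:+1/24 t=1:−1/4 t=2:+1/24 = -1/6
⇒ 3j(3 2 3; 0 0 0)² = 4/105, sgn +1
Racah Σ t=0..2: t=0:+1/16 t=1:−1/6 t=2:+1/96 = -3/32
⇒ 3j(3 2 3; 1 0 -1)² = 3/140, sgn -1
4πI² = N·(3j₀)²·(3jₘ)² = 1/5
I = -1·√(0.2/4π) = -0.12615663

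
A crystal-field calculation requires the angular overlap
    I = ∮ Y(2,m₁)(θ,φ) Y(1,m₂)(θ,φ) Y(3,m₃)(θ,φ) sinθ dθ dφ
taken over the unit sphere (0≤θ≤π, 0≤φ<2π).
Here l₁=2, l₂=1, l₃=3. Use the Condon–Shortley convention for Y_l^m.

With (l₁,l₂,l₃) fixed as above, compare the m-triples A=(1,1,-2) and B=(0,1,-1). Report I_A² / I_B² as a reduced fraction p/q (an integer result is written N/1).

Same 2,1,3: normalisation and zero-m 3j drop out of the ratio.
A: Δ: 0! 4! 2! / 7! → 1/105; sum: t=0:+1/12 = 1/12; 3j²(2 1 3; 1 1 -2) = Δ·Π!·Σ² = 2/21  (sign -1)
B: Δ: 0! 4! 2! / 7! → 1/105; sum: t=0:+1/8 = 1/8; 3j²(2 1 3; 0 1 -1) = Δ·Π!·Σ² = 2/35  (sign +1)
I_A²/I_B² = (2/21)/(2/35) = 5/3

5/3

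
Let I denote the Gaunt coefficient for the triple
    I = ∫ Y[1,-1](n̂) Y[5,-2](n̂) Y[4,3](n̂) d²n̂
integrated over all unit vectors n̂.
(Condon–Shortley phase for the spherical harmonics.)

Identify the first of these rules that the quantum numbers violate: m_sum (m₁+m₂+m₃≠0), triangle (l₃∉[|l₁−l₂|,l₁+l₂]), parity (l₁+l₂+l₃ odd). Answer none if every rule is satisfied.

none

Σmᵢ = 0  ✓
l₃∈[|l₁−l₂|,l₁+l₂]=[4,6], have l₃=4  ✓
Σlᵢ = 10 ⇒ even  ✓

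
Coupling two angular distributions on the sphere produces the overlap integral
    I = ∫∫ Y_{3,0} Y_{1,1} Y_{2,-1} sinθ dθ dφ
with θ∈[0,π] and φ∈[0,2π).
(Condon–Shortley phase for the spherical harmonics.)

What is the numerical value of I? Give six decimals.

Checks pass: Σm=0; 6 even; l₃=2∈[2,4].
(2·3+1)(2·1+1)(2·2+1) = 105
Δ: 2! 4! 0! / 7! → 1/105
sum: t=1:−1/4 = -1/4
3j²(3 1 2; 0 0 0) = Δ·Π!·Σ² = 3/35  (sign -1)
sum: t=2:+1/12 = 1/12
3j²(3 1 2; 0 1 -1) = Δ·Π!·Σ² = 1/35  (sign -1)
combine: 4πI² = 105·3/35·1/35 = 9/35
take √, sign +1: I = 0.14304817

0.143048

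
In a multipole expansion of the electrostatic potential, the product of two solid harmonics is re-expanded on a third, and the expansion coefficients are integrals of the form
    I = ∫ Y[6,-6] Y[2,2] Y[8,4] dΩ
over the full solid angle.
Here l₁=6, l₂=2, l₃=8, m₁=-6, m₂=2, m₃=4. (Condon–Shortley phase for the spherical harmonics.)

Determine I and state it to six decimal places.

Rules hold: Σm=0, L=16 even, 4≤8≤8.
N = 13·5·17 = 1105
Δ = 0!·12!·4!/17! = 1/30940
Racah Σ t=0..0: t=0:+1/2073600 = 1/2073600
⇒ 3j(6 2 8; 0 0 0)² = 28/1105, sgn +1
Racah Σ t=0..0: t=0:+1/11496038400 = 1/11496038400
⇒ 3j(6 2 8; -6 2 4)² = 1/30940, sgn +1
4πI² = N·(3j₀)²·(3jₘ)² = 1/1105
I = +1·√(0.000904977/4π) = 0.00848621

0.008486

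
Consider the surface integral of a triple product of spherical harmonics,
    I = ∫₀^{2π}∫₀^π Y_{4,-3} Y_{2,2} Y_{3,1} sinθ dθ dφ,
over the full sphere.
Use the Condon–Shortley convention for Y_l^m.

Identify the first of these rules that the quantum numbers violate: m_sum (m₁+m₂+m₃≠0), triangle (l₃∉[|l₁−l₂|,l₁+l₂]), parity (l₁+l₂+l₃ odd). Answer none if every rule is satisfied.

m₁+m₂+m₃ = -3 + 2 + 1 = 0  ✓
triangle: |4−2|=2 ≤ l₃=3 ≤ 4+2=6  ✓
parity: l₁+l₂+l₃ = 9 is odd  ✗

parity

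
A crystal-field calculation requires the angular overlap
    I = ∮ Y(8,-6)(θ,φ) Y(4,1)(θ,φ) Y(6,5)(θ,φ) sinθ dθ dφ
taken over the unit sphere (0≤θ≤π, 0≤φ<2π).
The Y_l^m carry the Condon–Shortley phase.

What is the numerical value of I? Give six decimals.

-0.110696

m-sum 0 ✓  L=18 even ✓  4≤6≤12 ✓
Π(2lᵢ+1) = 17×9×13 = 1989
triangle coeff Δ(8,4,6) = 1/23279256
Σ_t [2,4]: t=2:+1/1658880 t=3:−1/518400 t=4:+1/1658880 = -1/1382400
(3j)²=504/46189 [(8 4 6; 0 0 0)], sign=-1
Σ_t [4,5]: t=4:+1/174182400 t=5:−1/87091200 = -1/174182400
(3j)²=55/7752 [(8 4 6; -6 1 5)], sign=+1
⇒ 4πI² = 945/6137
I = (-1)√(945/6137/(4π)) = -0.11069625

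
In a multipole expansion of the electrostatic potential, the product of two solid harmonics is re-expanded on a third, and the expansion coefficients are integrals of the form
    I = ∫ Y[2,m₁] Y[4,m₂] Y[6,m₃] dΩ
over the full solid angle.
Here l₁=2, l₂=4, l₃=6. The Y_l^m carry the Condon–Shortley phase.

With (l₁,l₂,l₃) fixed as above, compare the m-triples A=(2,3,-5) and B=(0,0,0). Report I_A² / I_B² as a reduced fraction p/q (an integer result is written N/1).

Shared (l₁,l₂,l₃)=(2,4,6): N and (l;000)² cancel in I_A²/I_B².
A: Δ = 0!·4!·8!/13! = 1/6435; Racah Σ t=0..0: t=0:+1/120960 = 1/120960; ⇒ 3j(2 4 6; 2 3 -5)² = 2/39, sgn -1
B: Δ = 0!·4!·8!/13! = 1/6435; Racah Σ t=0..0: t=0:+1/2304 = 1/2304; ⇒ 3j(2 4 6; 0 0 0)² = 5/143, sgn +1
I_A²/I_B² = (2/39)/(5/143) = 22/15

22/15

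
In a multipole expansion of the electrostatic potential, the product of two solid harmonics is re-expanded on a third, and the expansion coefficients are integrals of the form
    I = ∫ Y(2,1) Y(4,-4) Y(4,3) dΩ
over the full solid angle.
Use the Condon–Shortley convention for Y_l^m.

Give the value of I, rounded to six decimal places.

0.198645

m-sum 0 ✓  L=10 even ✓  2≤4≤6 ✓
Π(2lᵢ+1) = 5×9×9 = 405
triangle coeff Δ(2,4,4) = 1/13860
Σ_t [0,2]: t=0:+1/192 t=1:−1/36 t=2:+1/192 = -5/288
(3j)²=20/693 [(2 4 4; 0 0 0)], sign=-1
Σ_t [0,0]: t=0:+1/1440 = 1/1440
(3j)²=7/165 [(2 4 4; 1 -4 3)], sign=-1
⇒ 4πI² = 60/121
I = (+1)√(60/121/(4π)) = 0.19864517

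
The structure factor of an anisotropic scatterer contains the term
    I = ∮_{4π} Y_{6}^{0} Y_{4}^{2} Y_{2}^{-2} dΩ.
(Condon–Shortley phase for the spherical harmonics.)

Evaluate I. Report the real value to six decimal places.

0.061597

m-sum 0 ✓  L=12 even ✓  2≤2≤10 ✓
Π(2lᵢ+1) = 13×9×5 = 585
triangle coeff Δ(6,4,2) = 1/6435
Σ_t [4,4]: t=4:+1/2304 = 1/2304
(3j)²=5/143 [(6 4 2; 0 0 0)], sign=+1
Σ_t [6,6]: t=6:+1/34560 = 1/34560
(3j)²=1/429 [(6 4 2; 0 2 -2)], sign=+1
⇒ 4πI² = 75/1573
I = (+1)√(75/1573/(4π)) = 0.06159725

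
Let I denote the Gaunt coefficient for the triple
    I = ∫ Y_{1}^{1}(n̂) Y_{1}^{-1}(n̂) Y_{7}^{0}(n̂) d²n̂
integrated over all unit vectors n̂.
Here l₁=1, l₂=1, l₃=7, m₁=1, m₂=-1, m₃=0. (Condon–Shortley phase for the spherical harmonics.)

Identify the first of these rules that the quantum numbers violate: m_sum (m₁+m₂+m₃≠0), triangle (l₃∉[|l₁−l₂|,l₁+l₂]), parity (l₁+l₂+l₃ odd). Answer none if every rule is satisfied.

triangle

Σmᵢ = 0  ✓
l₃∈[|l₁−l₂|,l₁+l₂]=[0,2], have l₃=7  ✗
Σlᵢ = 9 ⇒ odd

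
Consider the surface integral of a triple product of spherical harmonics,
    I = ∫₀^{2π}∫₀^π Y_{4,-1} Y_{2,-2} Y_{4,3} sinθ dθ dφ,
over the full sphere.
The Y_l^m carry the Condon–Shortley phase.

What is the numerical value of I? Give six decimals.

Rules hold: Σm=0, L=10 even, 2≤4≤6.
N = 9·5·9 = 405
Δ = 2!·6!·2!/11! = 1/13860
Racah Σ t=0..2: t=0:+1/192 t=1:−1/36 t=2:+1/192 = -5/288
⇒ 3j(4 2 4; 0 0 0)² = 20/693, sgn -1
Racah Σ t=0..0: t=0:+1/480 = 1/480
⇒ 3j(4 2 4; -1 -2 3)² = 3/110, sgn -1
4πI² = N·(3j₀)²·(3jₘ)² = 270/847
I = +1·√(0.318772/4π) = 0.15927046

0.159270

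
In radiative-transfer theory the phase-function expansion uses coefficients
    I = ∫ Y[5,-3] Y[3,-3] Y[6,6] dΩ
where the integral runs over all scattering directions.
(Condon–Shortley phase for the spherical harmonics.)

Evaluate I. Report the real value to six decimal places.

-0.119512

Checks pass: Σm=0; 14 even; l₃=6∈[2,8].
(2·5+1)(2·3+1)(2·6+1) = 1001
Δ: 2! 8! 4! / 15! → 1/675675
sum: t=0:+1/8640 t=1:−1/2304 t=2:+1/8640 = -7/34560
3j²(5 3 6; 0 0 0) = Δ·Π!·Σ² = 7/429  (sign -1)
sum: t=0:+1/1935360 = 1/1935360
3j²(5 3 6; -3 -3 6) = Δ·Π!·Σ² = 1/91  (sign +1)
combine: 4πI² = 1001·7/429·1/91 = 7/39
take √, sign -1: I = -0.11951207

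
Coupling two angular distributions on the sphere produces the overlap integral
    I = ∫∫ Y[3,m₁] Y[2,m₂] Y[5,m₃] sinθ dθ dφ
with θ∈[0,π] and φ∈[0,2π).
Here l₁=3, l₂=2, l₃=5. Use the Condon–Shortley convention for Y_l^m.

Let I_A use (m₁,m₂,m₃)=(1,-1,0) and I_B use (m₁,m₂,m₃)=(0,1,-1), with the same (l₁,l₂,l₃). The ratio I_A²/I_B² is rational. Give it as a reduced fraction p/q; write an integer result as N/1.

5/8

Shared (l₁,l₂,l₃)=(3,2,5): N and (l;000)² cancel in I_A²/I_B².
A: Δ = 0!·6!·4!/11! = 1/2310; Racah Σ t=0..0: t=0:+1/288 = 1/288; ⇒ 3j(3 2 5; 1 -1 0)² = 5/231, sgn -1
B: Δ = 0!·6!·4!/11! = 1/2310; Racah Σ t=0..0: t=0:+1/216 = 1/216; ⇒ 3j(3 2 5; 0 1 -1)² = 8/231, sgn +1
I_A²/I_B² = (5/231)/(8/231) = 5/8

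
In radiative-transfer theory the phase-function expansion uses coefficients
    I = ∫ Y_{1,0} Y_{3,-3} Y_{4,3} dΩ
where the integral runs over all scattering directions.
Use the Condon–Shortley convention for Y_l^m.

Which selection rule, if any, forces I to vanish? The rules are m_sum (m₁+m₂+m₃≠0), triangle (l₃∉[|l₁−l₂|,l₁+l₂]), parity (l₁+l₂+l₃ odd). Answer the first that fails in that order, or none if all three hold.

none

azimuthal sum: 0 − 3 + 3 = 0  ✓
2 ≤ 4 ≤ 4 (triangle on l)  ✓
L = 1 + 3 + 4 = 8 (even)  ✓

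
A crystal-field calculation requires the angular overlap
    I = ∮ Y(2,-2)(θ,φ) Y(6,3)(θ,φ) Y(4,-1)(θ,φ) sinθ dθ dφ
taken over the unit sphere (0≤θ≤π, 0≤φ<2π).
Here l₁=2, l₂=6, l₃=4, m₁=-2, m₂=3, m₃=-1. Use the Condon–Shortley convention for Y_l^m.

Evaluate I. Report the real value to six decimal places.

Rules hold: Σm=0, L=12 even, 4≤4≤8.
N = 5·13·9 = 585
Δ = 4!·0!·8!/13! = 1/6435
Racah Σ t=2..2: t=2:+1/2304 = 1/2304
⇒ 3j(2 6 4; 0 0 0)² = 5/143, sgn +1
Racah Σ t=4..4: t=4:+1/17280 = 1/17280
⇒ 3j(2 6 4; -2 3 -1)² = 14/715, sgn -1
4πI² = N·(3j₀)²·(3jₘ)² = 630/1573
I = -1·√(0.400509/4π) = -0.17852580

-0.178526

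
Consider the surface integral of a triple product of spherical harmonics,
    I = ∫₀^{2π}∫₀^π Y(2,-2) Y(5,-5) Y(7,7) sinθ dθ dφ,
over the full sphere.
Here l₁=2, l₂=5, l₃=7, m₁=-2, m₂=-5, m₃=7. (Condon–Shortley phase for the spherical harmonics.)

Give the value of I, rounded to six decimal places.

Rules hold: Σm=0, L=14 even, 3≤7≤7.
N = 5·11·15 = 825
Δ = 0!·4!·10!/15! = 1/15015
Racah Σ t=0..0: t=0:+1/57600 = 1/57600
⇒ 3j(2 5 7; 0 0 0)² = 21/715, sgn -1
Racah Σ t=0..0: t=0:+1/87091200 = 1/87091200
⇒ 3j(2 5 7; -2 -5 7)² = 1/15, sgn +1
4πI² = N·(3j₀)²·(3jₘ)² = 21/13
I = -1·√(1.61538/4π) = -0.35853622

-0.358536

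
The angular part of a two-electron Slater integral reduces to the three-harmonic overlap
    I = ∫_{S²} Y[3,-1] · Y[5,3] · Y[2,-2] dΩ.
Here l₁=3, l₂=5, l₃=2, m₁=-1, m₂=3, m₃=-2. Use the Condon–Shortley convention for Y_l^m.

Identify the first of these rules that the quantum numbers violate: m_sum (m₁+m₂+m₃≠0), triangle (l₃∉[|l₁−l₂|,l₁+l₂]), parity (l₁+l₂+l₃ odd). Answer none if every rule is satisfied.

azimuthal sum: -1 + 3 − 2 = 0  ✓
2 ≤ 2 ≤ 8 (triangle on l)  ✓
L = 3 + 5 + 2 = 10 (even)  ✓

none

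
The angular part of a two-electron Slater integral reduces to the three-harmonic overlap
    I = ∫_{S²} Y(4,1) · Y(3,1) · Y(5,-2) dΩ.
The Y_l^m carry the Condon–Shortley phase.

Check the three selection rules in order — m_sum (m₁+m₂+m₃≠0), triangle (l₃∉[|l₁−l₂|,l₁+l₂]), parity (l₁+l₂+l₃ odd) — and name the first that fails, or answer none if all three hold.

Σmᵢ = 0  ✓
l₃∈[|l₁−l₂|,l₁+l₂]=[1,7], have l₃=5  ✓
Σlᵢ = 12 ⇒ even  ✓

none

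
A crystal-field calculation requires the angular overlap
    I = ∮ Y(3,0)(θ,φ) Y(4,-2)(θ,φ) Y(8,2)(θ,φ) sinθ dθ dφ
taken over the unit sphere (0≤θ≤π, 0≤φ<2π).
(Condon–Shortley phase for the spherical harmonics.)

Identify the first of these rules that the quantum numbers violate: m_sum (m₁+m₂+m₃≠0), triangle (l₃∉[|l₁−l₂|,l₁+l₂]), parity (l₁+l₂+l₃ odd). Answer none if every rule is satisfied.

Σmᵢ = 0  ✓
l₃∈[|l₁−l₂|,l₁+l₂]=[1,7], have l₃=8  ✗
Σlᵢ = 15 ⇒ odd

triangle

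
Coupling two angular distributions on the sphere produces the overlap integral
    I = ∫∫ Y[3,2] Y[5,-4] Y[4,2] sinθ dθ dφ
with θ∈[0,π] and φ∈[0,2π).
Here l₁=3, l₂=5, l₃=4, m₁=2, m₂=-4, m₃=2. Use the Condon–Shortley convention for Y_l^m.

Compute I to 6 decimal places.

Rules hold: Σm=0, L=12 even, 2≤4≤8.
N = 7·11·9 = 693
Δ = 4!·2!·6!/13! = 1/180180
Racah Σ t=1..3: t=1:−1/576 t=2:+1/144 t=3:−1/576 = 1/288
⇒ 3j(3 5 4; 0 0 0)² = 20/1001, sgn +1
Racah Σ t=0..1: t=0:+1/2880 t=1:−1/8640 = 1/4320
⇒ 3j(3 5 4; 2 -4 2)² = 8/429, sgn +1
4πI² = N·(3j₀)²·(3jₘ)² = 480/1859
I = +1·√(0.258203/4π) = 0.14334284

0.143343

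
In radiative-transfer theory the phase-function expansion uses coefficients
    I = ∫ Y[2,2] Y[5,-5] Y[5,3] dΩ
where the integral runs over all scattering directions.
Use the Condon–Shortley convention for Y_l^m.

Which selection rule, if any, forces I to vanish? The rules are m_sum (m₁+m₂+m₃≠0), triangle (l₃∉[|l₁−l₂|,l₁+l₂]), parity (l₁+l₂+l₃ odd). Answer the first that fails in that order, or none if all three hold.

Σmᵢ = 0  ✓
l₃∈[|l₁−l₂|,l₁+l₂]=[3,7], have l₃=5  ✓
Σlᵢ = 12 ⇒ even  ✓

none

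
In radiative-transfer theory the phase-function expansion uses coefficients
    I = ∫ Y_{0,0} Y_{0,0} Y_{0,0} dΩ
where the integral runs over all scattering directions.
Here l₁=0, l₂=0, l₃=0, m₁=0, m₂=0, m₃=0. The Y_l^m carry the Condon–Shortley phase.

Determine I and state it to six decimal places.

m-sum 0 ✓  L=0 even ✓  0≤0≤0 ✓
Π(2lᵢ+1) = 1×1×1 = 1
triangle coeff Δ(0,0,0) = 1/1
Σ_t [0,0]: t=0:+1/1 = 1/1
(3j)²=1/1 [(0 0 0; 0 0 0)], sign=+1
(m-triple is (0,0,0) — same symbol as above.)
⇒ 4πI² = 1/1
I = (+1)√(1/1/(4π)) = 0.28209479

0.282095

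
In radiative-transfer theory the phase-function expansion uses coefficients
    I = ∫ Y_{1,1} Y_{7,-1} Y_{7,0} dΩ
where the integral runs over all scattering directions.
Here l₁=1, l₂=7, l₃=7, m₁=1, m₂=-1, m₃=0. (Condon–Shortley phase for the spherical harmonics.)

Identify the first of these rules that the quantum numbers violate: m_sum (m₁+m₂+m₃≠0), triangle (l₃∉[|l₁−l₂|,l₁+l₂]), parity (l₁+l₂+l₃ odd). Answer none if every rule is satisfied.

parity

azimuthal sum: 1 − 1 + 0 = 0  ✓
6 ≤ 7 ≤ 8 (triangle on l)  ✓
L = 1 + 7 + 7 = 15 (odd)  ✗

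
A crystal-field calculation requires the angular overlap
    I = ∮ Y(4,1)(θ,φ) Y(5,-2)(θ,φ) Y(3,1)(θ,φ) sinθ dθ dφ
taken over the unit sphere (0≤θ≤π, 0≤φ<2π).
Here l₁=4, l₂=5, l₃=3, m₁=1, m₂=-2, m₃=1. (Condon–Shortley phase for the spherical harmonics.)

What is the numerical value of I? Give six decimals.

Rules hold: Σm=0, L=12 even, 1≤3≤9.
N = 9·11·7 = 693
Δ = 6!·2!·4!/13! = 1/180180
Racah Σ t=2..4: t=2:+1/576 t=3:−1/144 t=4:+1/576 = -1/288
⇒ 3j(4 5 3; 0 0 0)² = 20/1001, sgn +1
Racah Σ t=1..3: t=1:−1/960 t=2:+1/288 t=3:−1/1728 = 1/540
⇒ 3j(4 5 3; 1 -2 1)² = 128/6435, sgn +1
4πI² = N·(3j₀)²·(3jₘ)² = 512/1859
I = +1·√(0.275417/4π) = 0.14804384

0.148044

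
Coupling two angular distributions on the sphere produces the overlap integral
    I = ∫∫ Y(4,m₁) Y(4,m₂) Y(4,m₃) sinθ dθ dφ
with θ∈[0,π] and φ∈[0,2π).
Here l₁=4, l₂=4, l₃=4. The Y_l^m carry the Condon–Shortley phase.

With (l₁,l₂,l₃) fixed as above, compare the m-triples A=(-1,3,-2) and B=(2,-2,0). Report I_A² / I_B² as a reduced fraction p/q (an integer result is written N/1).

70/121

Same 4,4,4: normalisation and zero-m 3j drop out of the ratio.
A: Δ: 4! 4! 4! / 13! → 1/450450; sum: t=3:−1/576 t=4:+1/864 = -1/1728; 3j²(4 4 4; -1 3 -2) = Δ·Π!·Σ² = 5/1287  (sign -1)
B: Δ: 4! 4! 4! / 13! → 1/450450; sum: t=0:+1/384 t=1:−1/216 t=2:+1/2304 = -11/6912; 3j²(4 4 4; 2 -2 0) = Δ·Π!·Σ² = 11/1638  (sign -1)
I_A²/I_B² = (5/1287)/(11/1638) = 70/121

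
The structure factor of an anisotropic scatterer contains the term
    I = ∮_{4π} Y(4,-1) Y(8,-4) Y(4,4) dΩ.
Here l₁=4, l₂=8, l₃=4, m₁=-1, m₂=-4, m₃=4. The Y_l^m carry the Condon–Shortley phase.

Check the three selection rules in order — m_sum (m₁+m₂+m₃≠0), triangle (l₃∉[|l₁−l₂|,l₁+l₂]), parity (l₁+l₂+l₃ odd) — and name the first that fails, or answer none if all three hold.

m₁+m₂+m₃ = -1 − 4 + 4 = -1  ✗
triangle: |4−8|=4 ≤ l₃=4 ≤ 4+8=12
parity: l₁+l₂+l₃ = 16 is even

m_sum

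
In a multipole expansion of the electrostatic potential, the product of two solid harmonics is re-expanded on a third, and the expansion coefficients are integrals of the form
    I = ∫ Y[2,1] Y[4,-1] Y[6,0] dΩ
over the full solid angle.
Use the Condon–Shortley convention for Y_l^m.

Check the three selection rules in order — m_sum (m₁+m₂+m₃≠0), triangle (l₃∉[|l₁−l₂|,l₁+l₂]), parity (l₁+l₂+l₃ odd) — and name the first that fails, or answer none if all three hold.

azimuthal sum: 1 − 1 + 0 = 0  ✓
2 ≤ 6 ≤ 6 (triangle on l)  ✓
L = 2 + 4 + 6 = 12 (even)  ✓

none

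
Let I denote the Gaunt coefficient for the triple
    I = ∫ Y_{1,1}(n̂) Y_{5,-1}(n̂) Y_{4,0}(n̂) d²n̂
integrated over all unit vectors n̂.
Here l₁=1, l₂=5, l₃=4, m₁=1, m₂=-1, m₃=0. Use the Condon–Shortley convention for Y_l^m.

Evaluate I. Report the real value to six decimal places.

Checks pass: Σm=0; 10 even; l₃=4∈[4,6].
(2·1+1)(2·5+1)(2·4+1) = 297
Δ: 2! 0! 8! / 11! → 1/495
sum: t=1:−1/576 = -1/576
3j²(1 5 4; 0 0 0) = Δ·Π!·Σ² = 5/99  (sign -1)
sum: t=0:+1/1152 = 1/1152
3j²(1 5 4; 1 -1 0) = Δ·Π!·Σ² = 1/33  (sign +1)
combine: 4πI² = 297·5/99·1/33 = 5/11
take √, sign -1: I = -0.19018827

-0.190188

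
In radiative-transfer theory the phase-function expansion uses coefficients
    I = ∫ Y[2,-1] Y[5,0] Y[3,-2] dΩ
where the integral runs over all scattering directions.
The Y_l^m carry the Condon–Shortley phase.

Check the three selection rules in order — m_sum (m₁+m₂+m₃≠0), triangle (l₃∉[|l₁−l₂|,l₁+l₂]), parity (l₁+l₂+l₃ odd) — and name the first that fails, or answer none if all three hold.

m_sum

m₁+m₂+m₃ = -1 + 0 − 2 = -3  ✗
triangle: |2−5|=3 ≤ l₃=3 ≤ 2+5=7
parity: l₁+l₂+l₃ = 10 is even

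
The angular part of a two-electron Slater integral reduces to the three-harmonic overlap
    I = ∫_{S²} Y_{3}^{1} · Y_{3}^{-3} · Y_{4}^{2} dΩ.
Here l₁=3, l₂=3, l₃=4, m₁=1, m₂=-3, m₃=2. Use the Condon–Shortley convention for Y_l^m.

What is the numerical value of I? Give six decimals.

-0.188451

Checks pass: Σm=0; 10 even; l₃=4∈[0,6].
(2·3+1)(2·3+1)(2·4+1) = 441
Δ: 2! 4! 4! / 11! → 1/34650
sum: t=0:+1/72 t=1:−1/16 t=2:+1/72 = -5/144
3j²(3 3 4; 0 0 0) = Δ·Π!·Σ² = 2/77  (sign -1)
sum: t=0:+1/192 = 1/192
3j²(3 3 4; 1 -3 2) = Δ·Π!·Σ² = 3/77  (sign +1)
combine: 4πI² = 441·2/77·3/77 = 54/121
take √, sign -1: I = -0.18845135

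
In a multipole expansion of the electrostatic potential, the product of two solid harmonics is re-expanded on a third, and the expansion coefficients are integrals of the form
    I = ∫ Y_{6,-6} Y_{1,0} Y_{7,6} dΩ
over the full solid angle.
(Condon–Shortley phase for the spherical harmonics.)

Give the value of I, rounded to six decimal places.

0.126157

Rules hold: Σm=0, L=14 even, 5≤7≤7.
N = 13·3·15 = 585
Δ = 0!·12!·2!/15! = 1/1365
Racah Σ t=0..0: t=0:+1/518400 = 1/518400
⇒ 3j(6 1 7; 0 0 0)² = 7/195, sgn -1
Racah Σ t=0..0: t=0:+1/479001600 = 1/479001600
⇒ 3j(6 1 7; -6 0 6)² = 1/105, sgn -1
4πI² = N·(3j₀)²·(3jₘ)² = 1/5
I = +1·√(0.2/4π) = 0.12615663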